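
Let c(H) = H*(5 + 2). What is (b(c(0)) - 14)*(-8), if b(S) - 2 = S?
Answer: 96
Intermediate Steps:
c(H) = 7*H (c(H) = H*7 = 7*H)
b(S) = 2 + S
(b(c(0)) - 14)*(-8) = ((2 + 7*0) - 14)*(-8) = ((2 + 0) - 14)*(-8) = (2 - 14)*(-8) = -12*(-8) = 96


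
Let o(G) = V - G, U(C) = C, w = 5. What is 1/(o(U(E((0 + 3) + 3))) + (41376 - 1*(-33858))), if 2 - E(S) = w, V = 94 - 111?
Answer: 1/75220 ≈ 1.3294e-5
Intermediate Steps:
V = -17
E(S) = -3 (E(S) = 2 - 1*5 = 2 - 5 = -3)
o(G) = -17 - G
1/(o(U(E((0 + 3) + 3))) + (41376 - 1*(-33858))) = 1/((-17 - 1*(-3)) + (41376 - 1*(-33858))) = 1/((-17 + 3) + (41376 + 33858)) = 1/(-14 + 75234) = 1/75220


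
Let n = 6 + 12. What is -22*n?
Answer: -396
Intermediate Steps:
n = 18
-22*n = -22*18 = -396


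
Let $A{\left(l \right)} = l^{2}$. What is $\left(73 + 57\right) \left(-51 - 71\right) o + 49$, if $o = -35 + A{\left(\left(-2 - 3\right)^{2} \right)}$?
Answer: $-9357351$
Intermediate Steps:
$o = 590$ ($o = -35 + \left(\left(-2 - 3\right)^{2}\right)^{2} = -35 + \left(\left(-5\right)^{2}\right)^{2} = -35 + 25^{2} = -35 + 625 = 590$)
$\left(73 + 57\right) \left(-51 - 71\right) o + 49 = \left(73 + 57\right) \left(-51 - 71\right) 590 + 49 = 130 \left(-122\right) 590 + 49 = \left(-15860\right) 590 + 49 = -9357400 + 49 = -9357351$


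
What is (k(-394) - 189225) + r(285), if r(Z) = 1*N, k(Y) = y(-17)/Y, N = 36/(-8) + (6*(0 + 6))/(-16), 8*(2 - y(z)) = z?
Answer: -596458509/3152 ≈ -1.8923e+5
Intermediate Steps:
y(z) = 2 - z/8
N = -27/4 (N = 36*(-⅛) + (6*6)*(-1/16) = -9/2 + 36*(-1/16) = -9/2 - 9/4 = -27/4 ≈ -6.7500)
k(Y) = 33/(8*Y) (k(Y) = (2 - ⅛*(-17))/Y = (2 + 17/8)/Y = 33/(8*Y))
r(Z) = -27/4 (r(Z) = 1*(-27/4) = -27/4)
(k(-394) - 189225) + r(285) = ((33/8)/(-394) - 189225) - 27/4 = ((33/8)*(-1/394) - 189225) - 27/4 = (-33/3152 - 189225) - 27/4 = -596437233/3152 - 27/4 = -596458509/3152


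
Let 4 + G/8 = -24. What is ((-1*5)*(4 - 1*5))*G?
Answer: -1120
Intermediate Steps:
G = -224 (G = -32 + 8*(-24) = -32 - 192 = -224)
((-1*5)*(4 - 1*5))*G = ((-1*5)*(4 - 1*5))*(-224) = -5*(4 - 5)*(-224) = -5*(-1)*(-224) = 5*(-224) = -1120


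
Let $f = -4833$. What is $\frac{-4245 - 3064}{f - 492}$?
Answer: $\frac{7309}{5325} \approx 1.3726$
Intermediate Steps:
$\frac{-4245 - 3064}{f - 492} = \frac{-4245 - 3064}{-4833 - 492} = - \frac{7309}{-5325} = \left(-7309\right) \left(- \frac{1}{5325}\right) = \frac{7309}{5325}$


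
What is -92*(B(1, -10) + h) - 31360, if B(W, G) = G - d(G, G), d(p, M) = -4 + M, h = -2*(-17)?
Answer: -34856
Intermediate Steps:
h = 34
B(W, G) = 4 (B(W, G) = G - (-4 + G) = G + (4 - G) = 4)
-92*(B(1, -10) + h) - 31360 = -92*(4 + 34) - 31360 = -92*38 - 31360 = -3496 - 31360 = -34856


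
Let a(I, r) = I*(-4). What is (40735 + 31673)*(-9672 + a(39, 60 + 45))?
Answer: -711625824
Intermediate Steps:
a(I, r) = -4*I
(40735 + 31673)*(-9672 + a(39, 60 + 45)) = (40735 + 31673)*(-9672 - 4*39) = 72408*(-9672 - 156) = 72408*(-9828) = -711625824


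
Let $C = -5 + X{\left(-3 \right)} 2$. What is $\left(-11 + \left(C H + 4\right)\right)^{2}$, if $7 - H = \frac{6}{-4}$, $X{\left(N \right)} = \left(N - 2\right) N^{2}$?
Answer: $\frac{2653641}{4} \approx 6.6341 \cdot 10^{5}$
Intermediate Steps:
$X{\left(N \right)} = N^{2} \left(-2 + N\right)$ ($X{\left(N \right)} = \left(N - 2\right) N^{2} = \left(-2 + N\right) N^{2} = N^{2} \left(-2 + N\right)$)
$H = \frac{17}{2}$ ($H = 7 - \frac{6}{-4} = 7 - 6 \left(- \frac{1}{4}\right) = 7 - - \frac{3}{2} = 7 + \frac{3}{2} = \frac{17}{2} \approx 8.5$)
$C = -95$ ($C = -5 + \left(-3\right)^{2} \left(-2 - 3\right) 2 = -5 + 9 \left(-5\right) 2 = -5 - 90 = -95$)
$\left(-11 + \left(C H + 4\right)\right)^{2} = \left(-11 + \left(\left(-95\right) \frac{17}{2} + 4\right)\right)^{2} = \left(-11 + \left(- \frac{1615}{2} + 4\right)\right)^{2} = \left(-11 - \frac{1607}{2}\right)^{2} = \left(- \frac{1629}{2}\right)^{2} = \frac{2653641}{4}$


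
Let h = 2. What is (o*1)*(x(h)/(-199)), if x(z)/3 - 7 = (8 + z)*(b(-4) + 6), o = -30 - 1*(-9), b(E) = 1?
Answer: 4851/199 ≈ 24.377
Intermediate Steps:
o = -21 (o = -30 + 9 = -21)
x(z) = 189 + 21*z (x(z) = 21 + 3*((8 + z)*(1 + 6)) = 21 + 3*((8 + z)*7) = 21 + 3*(56 + 7*z) = 21 + (168 + 21*z) = 189 + 21*z)
(o*1)*(x(h)/(-199)) = (-21*1)*((189 + 21*2)/(-199)) = -21*(189 + 42)*(-1)/199 = -4851*(-1)/199 = -21*(-231/199) = 4851/199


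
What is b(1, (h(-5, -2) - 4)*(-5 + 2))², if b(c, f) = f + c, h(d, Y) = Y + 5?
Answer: 16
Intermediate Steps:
h(d, Y) = 5 + Y
b(c, f) = c + f
b(1, (h(-5, -2) - 4)*(-5 + 2))² = (1 + ((5 - 2) - 4)*(-5 + 2))² = (1 + (3 - 4)*(-3))² = (1 - 1*(-3))² = (1 + 3)² = 4² = 16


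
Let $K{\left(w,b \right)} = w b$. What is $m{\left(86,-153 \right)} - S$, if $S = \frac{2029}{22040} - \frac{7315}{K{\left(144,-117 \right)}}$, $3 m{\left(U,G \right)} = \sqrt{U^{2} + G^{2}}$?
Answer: $- \frac{24425899}{46416240} + \frac{\sqrt{30805}}{3} \approx 57.978$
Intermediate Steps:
$K{\left(w,b \right)} = b w$
$m{\left(U,G \right)} = \frac{\sqrt{G^{2} + U^{2}}}{3}$ ($m{\left(U,G \right)} = \frac{\sqrt{U^{2} + G^{2}}}{3} = \frac{\sqrt{G^{2} + U^{2}}}{3}$)
$S = \frac{24425899}{46416240}$ ($S = \frac{2029}{22040} - \frac{7315}{\left(-117\right) 144} = 2029 \cdot \frac{1}{22040} - \frac{7315}{-16848} = \frac{2029}{22040} - - \frac{7315}{16848} = \frac{2029}{22040} + \frac{7315}{16848} = \frac{24425899}{46416240} \approx 0.52624$)
$m{\left(86,-153 \right)} - S = \frac{\sqrt{\left(-153\right)^{2} + 86^{2}}}{3} - \frac{24425899}{46416240} = \frac{\sqrt{23409 + 7396}}{3} - \frac{24425899}{46416240} = \frac{\sqrt{30805}}{3} - \frac{24425899}{46416240} = - \frac{24425899}{46416240} + \frac{\sqrt{30805}}{3}$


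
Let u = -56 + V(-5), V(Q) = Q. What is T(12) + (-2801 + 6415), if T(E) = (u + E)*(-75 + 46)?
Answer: 5035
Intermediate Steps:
u = -61 (u = -56 - 5 = -61)
T(E) = 1769 - 29*E (T(E) = (-61 + E)*(-75 + 46) = (-61 + E)*(-29) = 1769 - 29*E)
T(12) + (-2801 + 6415) = (1769 - 29*12) + (-2801 + 6415) = (1769 - 348) + 3614 = 1421 + 3614 = 5035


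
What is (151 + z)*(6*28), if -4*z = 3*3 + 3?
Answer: 24864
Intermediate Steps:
z = -3 (z = -(3*3 + 3)/4 = -(9 + 3)/4 = -¼*12 = -3)
(151 + z)*(6*28) = (151 - 3)*(6*28) = 148*168 = 24864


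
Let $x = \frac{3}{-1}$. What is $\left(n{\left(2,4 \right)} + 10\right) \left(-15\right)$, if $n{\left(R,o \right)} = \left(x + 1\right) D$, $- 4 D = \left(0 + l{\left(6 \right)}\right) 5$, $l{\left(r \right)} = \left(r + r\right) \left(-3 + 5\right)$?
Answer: $-1050$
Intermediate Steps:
$l{\left(r \right)} = 4 r$ ($l{\left(r \right)} = 2 r 2 = 4 r$)
$x = -3$ ($x = 3 \left(-1\right) = -3$)
$D = -30$ ($D = - \frac{\left(0 + 4 \cdot 6\right) 5}{4} = - \frac{\left(0 + 24\right) 5}{4} = - \frac{24 \cdot 5}{4} = \left(- \frac{1}{4}\right) 120 = -30$)
$n{\left(R,o \right)} = 60$ ($n{\left(R,o \right)} = \left(-3 + 1\right) \left(-30\right) = \left(-2\right) \left(-30\right) = 60$)
$\left(n{\left(2,4 \right)} + 10\right) \left(-15\right) = \left(60 + 10\right) \left(-15\right) = 70 \left(-15\right) = -1050$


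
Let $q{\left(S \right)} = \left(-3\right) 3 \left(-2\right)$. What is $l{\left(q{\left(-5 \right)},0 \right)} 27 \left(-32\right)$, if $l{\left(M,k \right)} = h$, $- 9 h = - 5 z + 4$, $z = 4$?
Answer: $-1536$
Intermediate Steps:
$h = \frac{16}{9}$ ($h = - \frac{\left(-5\right) 4 + 4}{9} = - \frac{-20 + 4}{9} = \left(- \frac{1}{9}\right) \left(-16\right) = \frac{16}{9} \approx 1.7778$)
$q{\left(S \right)} = 18$ ($q{\left(S \right)} = \left(-9\right) \left(-2\right) = 18$)
$l{\left(M,k \right)} = \frac{16}{9}$
$l{\left(q{\left(-5 \right)},0 \right)} 27 \left(-32\right) = \frac{16}{9} \cdot 27 \left(-32\right) = 48 \left(-32\right) = -1536$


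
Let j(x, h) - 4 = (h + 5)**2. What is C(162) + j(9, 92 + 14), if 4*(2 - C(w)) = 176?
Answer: 12283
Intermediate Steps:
C(w) = -42 (C(w) = 2 - 1/4*176 = 2 - 44 = -42)
j(x, h) = 4 + (5 + h)**2 (j(x, h) = 4 + (h + 5)**2 = 4 + (5 + h)**2)
C(162) + j(9, 92 + 14) = -42 + (4 + (5 + (92 + 14))**2) = -42 + (4 + (5 + 106)**2) = -42 + (4 + 111**2) = -42 + (4 + 12321) = -42 + 12325 = 12283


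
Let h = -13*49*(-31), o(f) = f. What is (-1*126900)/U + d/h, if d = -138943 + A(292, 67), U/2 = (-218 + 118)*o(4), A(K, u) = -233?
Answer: 23945535/157976 ≈ 151.58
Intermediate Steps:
h = 19747 (h = -637*(-31) = 19747)
U = -800 (U = 2*((-218 + 118)*4) = 2*(-100*4) = 2*(-400) = -800)
d = -139176 (d = -138943 - 233 = -139176)
(-1*126900)/U + d/h = -1*126900/(-800) - 139176/19747 = -126900*(-1/800) - 139176*1/19747 = 1269/8 - 139176/19747 = 23945535/157976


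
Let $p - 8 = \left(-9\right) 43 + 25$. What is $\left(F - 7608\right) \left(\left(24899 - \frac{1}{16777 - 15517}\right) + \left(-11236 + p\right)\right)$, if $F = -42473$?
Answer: $- \frac{839825266459}{1260} \approx -6.6653 \cdot 10^{8}$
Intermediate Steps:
$p = -354$ ($p = 8 + \left(\left(-9\right) 43 + 25\right) = 8 + \left(-387 + 25\right) = 8 - 362 = -354$)
$\left(F - 7608\right) \left(\left(24899 - \frac{1}{16777 - 15517}\right) + \left(-11236 + p\right)\right) = \left(-42473 - 7608\right) \left(\left(24899 - \frac{1}{16777 - 15517}\right) - 11590\right) = - 50081 \left(\left(24899 - \frac{1}{1260}\right) - 11590\right) = - 50081 \left(\frac{31372739}{1260} - 11590\right) = \left(-50081\right) \frac{16769339}{1260} = - \frac{839825266459}{1260}$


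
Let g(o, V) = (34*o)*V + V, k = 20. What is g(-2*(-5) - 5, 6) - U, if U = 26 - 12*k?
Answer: 1240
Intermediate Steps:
g(o, V) = V + 34*V*o (g(o, V) = 34*V*o + V = V + 34*V*o)
U = -214 (U = 26 - 12*20 = 26 - 240 = -214)
g(-2*(-5) - 5, 6) - U = 6*(1 + 34*(-2*(-5) - 5)) - 1*(-214) = 6*(1 + 34*(10 - 5)) + 214 = 6*(1 + 34*5) + 214 = 6*(1 + 170) + 214 = 6*171 + 214 = 1026 + 214 = 1240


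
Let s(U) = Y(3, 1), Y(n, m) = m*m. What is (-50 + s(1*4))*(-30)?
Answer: 1470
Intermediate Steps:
Y(n, m) = m**2
s(U) = 1 (s(U) = 1**2 = 1)
(-50 + s(1*4))*(-30) = (-50 + 1)*(-30) = -49*(-30) = 1470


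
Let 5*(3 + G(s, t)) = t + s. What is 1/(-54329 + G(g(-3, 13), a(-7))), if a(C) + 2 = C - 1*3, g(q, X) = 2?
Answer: -1/54334 ≈ -1.8405e-5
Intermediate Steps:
a(C) = -5 + C (a(C) = -2 + (C - 1*3) = -2 + (C - 3) = -2 + (-3 + C) = -5 + C)
G(s, t) = -3 + s/5 + t/5 (G(s, t) = -3 + (t + s)/5 = -3 + (s + t)/5 = -3 + (s/5 + t/5) = -3 + s/5 + t/5)
1/(-54329 + G(g(-3, 13), a(-7))) = 1/(-54329 + (-3 + (⅕)*2 + (-5 - 7)/5)) = 1/(-54329 + (-3 + ⅖ + (⅕)*(-12))) = 1/(-54329 + (-3 + ⅖ - 12/5)) = 1/(-54329 - 5) = 1/(-54334) = -1/54334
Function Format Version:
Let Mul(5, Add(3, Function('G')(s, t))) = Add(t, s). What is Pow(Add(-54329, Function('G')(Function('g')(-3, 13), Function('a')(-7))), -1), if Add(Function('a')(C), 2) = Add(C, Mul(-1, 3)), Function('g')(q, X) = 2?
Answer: Rational(-1, 54334) ≈ -1.8405e-5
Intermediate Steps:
Function('a')(C) = Add(-5, C) (Function('a')(C) = Add(-2, Add(C, Mul(-1, 3))) = Add(-2, Add(C, -3)) = Add(-2, Add(-3, C)) = Add(-5, C))
Function('G')(s, t) = Add(-3, Mul(Rational(1, 5), s), Mul(Rational(1, 5), t)) (Function('G')(s, t) = Add(-3, Mul(Rational(1, 5), Add(t, s))) = Add(-3, Mul(Rational(1, 5), Add(s, t))) = Add(-3, Add(Mul(Rational(1, 5), s), Mul(Rational(1, 5), t))) = Add(-3, Mul(Rational(1, 5), s), Mul(Rational(1, 5), t)))
Pow(Add(-54329, Function('G')(Function('g')(-3, 13), Function('a')(-7))), -1) = Pow(Add(-54329, Add(-3, Mul(Rational(1, 5), 2), Mul(Rational(1, 5), Add(-5, -7)))), -1) = Pow(Add(-54329, Add(-3, Rational(2, 5), Mul(Rational(1, 5), -12))), -1) = Pow(Add(-54329, Add(-3, Rational(2, 5), Rational(-12, 5))), -1) = Pow(Add(-54329, -5), -1) = Pow(-54334, -1) = Rational(-1, 54334)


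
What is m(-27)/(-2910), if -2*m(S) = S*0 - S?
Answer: 9/1940 ≈ 0.0046392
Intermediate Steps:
m(S) = S/2 (m(S) = -(S*0 - S)/2 = -(0 - S)/2 = -(-1)*S/2 = S/2)
m(-27)/(-2910) = ((1/2)*(-27))/(-2910) = -27/2*(-1/2910) = 9/1940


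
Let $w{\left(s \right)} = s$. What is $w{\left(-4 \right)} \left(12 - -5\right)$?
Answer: $-68$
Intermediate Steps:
$w{\left(-4 \right)} \left(12 - -5\right) = - 4 \left(12 - -5\right) = - 4 \left(12 + 5\right) = \left(-4\right) 17 = -68$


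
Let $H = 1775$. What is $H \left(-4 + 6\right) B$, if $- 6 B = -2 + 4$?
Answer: $- \frac{3550}{3} \approx -1183.3$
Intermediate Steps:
$B = - \frac{1}{3}$ ($B = - \frac{-2 + 4}{6} = \left(- \frac{1}{6}\right) 2 = - \frac{1}{3} \approx -0.33333$)
$H \left(-4 + 6\right) B = 1775 \left(-4 + 6\right) \left(- \frac{1}{3}\right) = 1775 \cdot 2 \left(- \frac{1}{3}\right) = 1775 \left(- \frac{2}{3}\right) = - \frac{3550}{3}$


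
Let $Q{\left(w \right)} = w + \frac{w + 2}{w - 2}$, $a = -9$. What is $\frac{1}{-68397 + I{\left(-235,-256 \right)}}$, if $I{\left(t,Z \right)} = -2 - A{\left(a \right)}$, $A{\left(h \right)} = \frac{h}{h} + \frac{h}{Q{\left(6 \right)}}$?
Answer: $- \frac{8}{547191} \approx -1.462 \cdot 10^{-5}$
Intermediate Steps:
$Q{\left(w \right)} = w + \frac{2 + w}{-2 + w}$
$A{\left(h \right)} = 1 + \frac{h}{8}$ ($A{\left(h \right)} = \frac{h}{h} + \frac{h}{\frac{1}{-2 + 6} \left(2 + 6^{2} - 6\right)} = 1 + \frac{h}{\frac{1}{4} \left(2 + 36 - 6\right)} = 1 + \frac{h}{\frac{1}{4} \cdot 32} = 1 + \frac{h}{8}$)
$I{\left(t,Z \right)} = - \frac{15}{8}$ ($I{\left(t,Z \right)} = -2 - \left(1 + \frac{1}{8} \left(-9\right)\right) = -2 - \left(1 - \frac{9}{8}\right) = -2 - - \frac{1}{8} = -2 + \frac{1}{8} = - \frac{15}{8}$)
$\frac{1}{-68397 + I{\left(-235,-256 \right)}} = \frac{1}{-68397 - \frac{15}{8}} = \frac{1}{- \frac{547191}{8}} = - \frac{8}{547191}$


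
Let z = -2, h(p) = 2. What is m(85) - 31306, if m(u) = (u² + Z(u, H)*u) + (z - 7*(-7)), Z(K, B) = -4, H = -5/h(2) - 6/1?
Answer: -24374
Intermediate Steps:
H = -17/2 (H = -5/2 - 6/1 = -5*½ - 6*1 = -5/2 - 6 = -17/2 ≈ -8.5000)
m(u) = 47 + u² - 4*u (m(u) = (u² - 4*u) + (-2 - 7*(-7)) = (u² - 4*u) + (-2 + 49) = (u² - 4*u) + 47 = 47 + u² - 4*u)
m(85) - 31306 = (47 + 85² - 4*85) - 31306 = (47 + 7225 - 340) - 31306 = 6932 - 31306 = -24374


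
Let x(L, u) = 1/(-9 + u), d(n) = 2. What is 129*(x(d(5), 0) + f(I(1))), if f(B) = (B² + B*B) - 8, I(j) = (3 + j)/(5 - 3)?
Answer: -43/3 ≈ -14.333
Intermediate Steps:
I(j) = 3/2 + j/2 (I(j) = (3 + j)/2 = (3 + j)*(½) = 3/2 + j/2)
f(B) = -8 + 2*B² (f(B) = (B² + B²) - 8 = 2*B² - 8 = -8 + 2*B²)
129*(x(d(5), 0) + f(I(1))) = 129*(1/(-9 + 0) + (-8 + 2*(3/2 + (½)*1)²)) = 129*(1/(-9) + (-8 + 2*(3/2 + ½)²)) = 129*(-⅑ + (-8 + 2*2²)) = 129*(-⅑ + (-8 + 2*4)) = 129*(-⅑ + (-8 + 8)) = 129*(-⅑ + 0) = 129*(-⅑) = -43/3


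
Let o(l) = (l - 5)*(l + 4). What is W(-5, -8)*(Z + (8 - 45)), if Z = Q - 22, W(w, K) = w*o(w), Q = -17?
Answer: 3800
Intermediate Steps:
o(l) = (-5 + l)*(4 + l)
W(w, K) = w*(-20 + w**2 - w)
Z = -39 (Z = -17 - 22 = -39)
W(-5, -8)*(Z + (8 - 45)) = (-5*(-20 + (-5)**2 - 1*(-5)))*(-39 + (8 - 45)) = (-5*(-20 + 25 + 5))*(-39 - 37) = -5*10*(-76) = -50*(-76) = 3800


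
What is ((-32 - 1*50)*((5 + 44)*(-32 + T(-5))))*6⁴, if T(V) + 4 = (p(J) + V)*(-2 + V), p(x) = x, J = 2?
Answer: 78109920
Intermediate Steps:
T(V) = -4 + (-2 + V)*(2 + V) (T(V) = -4 + (2 + V)*(-2 + V) = -4 + (-2 + V)*(2 + V))
((-32 - 1*50)*((5 + 44)*(-32 + T(-5))))*6⁴ = ((-32 - 1*50)*((5 + 44)*(-32 + (-8 + (-5)²))))*6⁴ = ((-32 - 50)*(49*(-32 + (-8 + 25))))*1296 = -4018*(-32 + 17)*1296 = -4018*(-15)*1296 = -82*(-735)*1296 = 60270*1296 = 78109920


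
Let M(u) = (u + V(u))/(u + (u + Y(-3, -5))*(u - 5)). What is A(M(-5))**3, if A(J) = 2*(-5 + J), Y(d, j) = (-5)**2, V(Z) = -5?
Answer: -66923416/68921 ≈ -971.02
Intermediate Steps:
Y(d, j) = 25
M(u) = (-5 + u)/(u + (-5 + u)*(25 + u)) (M(u) = (u - 5)/(u + (u + 25)*(u - 5)) = (-5 + u)/(u + (25 + u)*(-5 + u)) = (-5 + u)/(u + (-5 + u)*(25 + u)))
A(J) = -10 + 2*J
A(M(-5))**3 = (-10 + 2*((-5 - 5)/(-125 + (-5)**2 + 21*(-5))))**3 = (-10 + 2*(-10/(-125 + 25 - 105)))**3 = (-10 + 2*(-10/(-205)))**3 = (-10 + 2*(-1/205*(-10)))**3 = (-10 + 2*(2/41))**3 = (-10 + 4/41)**3 = (-406/41)**3 = -66923416/68921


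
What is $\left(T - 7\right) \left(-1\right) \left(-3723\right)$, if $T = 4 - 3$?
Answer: $-22338$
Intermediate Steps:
$T = 1$ ($T = 4 - 3 = 1$)
$\left(T - 7\right) \left(-1\right) \left(-3723\right) = \left(1 - 7\right) \left(-1\right) \left(-3723\right) = \left(-6\right) \left(-1\right) \left(-3723\right) = 6 \left(-3723\right) = -22338$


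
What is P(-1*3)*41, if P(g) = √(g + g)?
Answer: 41*I*√6 ≈ 100.43*I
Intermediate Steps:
P(g) = √2*√g (P(g) = √(2*g) = √2*√g)
P(-1*3)*41 = (√2*√(-1*3))*41 = (√2*√(-3))*41 = (√2*(I*√3))*41 = (I*√6)*41 = 41*I*√6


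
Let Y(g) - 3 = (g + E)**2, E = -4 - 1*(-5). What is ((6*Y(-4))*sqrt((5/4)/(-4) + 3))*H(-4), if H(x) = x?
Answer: -72*sqrt(43) ≈ -472.14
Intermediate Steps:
E = 1 (E = -4 + 5 = 1)
Y(g) = 3 + (1 + g)**2 (Y(g) = 3 + (g + 1)**2 = 3 + (1 + g)**2)
((6*Y(-4))*sqrt((5/4)/(-4) + 3))*H(-4) = ((6*(3 + (1 - 4)**2))*sqrt((5/4)/(-4) + 3))*(-4) = ((6*(3 + (-3)**2))*sqrt((5*(1/4))*(-1/4) + 3))*(-4) = ((6*(3 + 9))*sqrt((5/4)*(-1/4) + 3))*(-4) = ((6*12)*sqrt(-5/16 + 3))*(-4) = (72*sqrt(43/16))*(-4) = (72*(sqrt(43)/4))*(-4) = (18*sqrt(43))*(-4) = -72*sqrt(43)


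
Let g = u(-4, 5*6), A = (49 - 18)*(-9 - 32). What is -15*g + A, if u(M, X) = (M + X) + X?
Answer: -2111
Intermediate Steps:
A = -1271 (A = 31*(-41) = -1271)
u(M, X) = M + 2*X
g = 56 (g = -4 + 2*(5*6) = -4 + 2*30 = -4 + 60 = 56)
-15*g + A = -15*56 - 1271 = -840 - 1271 = -2111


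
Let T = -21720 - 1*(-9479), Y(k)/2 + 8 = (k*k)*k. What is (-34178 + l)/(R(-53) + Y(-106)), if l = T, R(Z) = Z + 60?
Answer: 46419/2382041 ≈ 0.019487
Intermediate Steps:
Y(k) = -16 + 2*k**3 (Y(k) = -16 + 2*((k*k)*k) = -16 + 2*(k**2*k) = -16 + 2*k**3)
T = -12241 (T = -21720 + 9479 = -12241)
R(Z) = 60 + Z
l = -12241
(-34178 + l)/(R(-53) + Y(-106)) = (-34178 - 12241)/((60 - 53) + (-16 + 2*(-106)**3)) = -46419/(7 + (-16 + 2*(-1191016))) = -46419/(7 + (-16 - 2382032)) = -46419/(7 - 2382048) = -46419/(-2382041) = -46419*(-1/2382041) = 46419/2382041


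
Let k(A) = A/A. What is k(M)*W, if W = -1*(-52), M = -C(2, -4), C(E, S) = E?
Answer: 52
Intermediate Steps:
M = -2 (M = -1*2 = -2)
k(A) = 1
W = 52
k(M)*W = 1*52 = 52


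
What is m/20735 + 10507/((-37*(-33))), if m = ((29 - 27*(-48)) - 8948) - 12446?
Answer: 17578036/2301585 ≈ 7.6374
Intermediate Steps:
m = -20069 (m = ((29 + 1296) - 8948) - 12446 = (1325 - 8948) - 12446 = -7623 - 12446 = -20069)
m/20735 + 10507/((-37*(-33))) = -20069/20735 + 10507/((-37*(-33))) = -20069*1/20735 + 10507/1221 = -20069/20735 + 10507*(1/1221) = -20069/20735 + 10507/1221 = 17578036/2301585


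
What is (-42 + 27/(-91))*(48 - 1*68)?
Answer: 76980/91 ≈ 845.93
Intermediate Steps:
(-42 + 27/(-91))*(48 - 1*68) = (-42 + 27*(-1/91))*(48 - 68) = (-42 - 27/91)*(-20) = -3849/91*(-20) = 76980/91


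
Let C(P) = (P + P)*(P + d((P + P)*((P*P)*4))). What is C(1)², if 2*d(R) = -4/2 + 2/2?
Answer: 1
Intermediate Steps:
d(R) = -½ (d(R) = (-4/2 + 2/2)/2 = (-4*½ + 2*(½))/2 = (-2 + 1)/2 = (½)*(-1) = -½)
C(P) = 2*P*(-½ + P) (C(P) = (P + P)*(P - ½) = (2*P)*(-½ + P) = 2*P*(-½ + P))
C(1)² = (1*(-1 + 2*1))² = (1*(-1 + 2))² = (1*1)² = 1² = 1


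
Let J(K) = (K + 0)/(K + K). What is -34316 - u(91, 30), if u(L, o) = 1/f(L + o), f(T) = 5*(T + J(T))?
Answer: -41693942/1215 ≈ -34316.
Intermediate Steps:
J(K) = 1/2 (J(K) = K/((2*K)) = K*(1/(2*K)) = 1/2)
f(T) = 5/2 + 5*T (f(T) = 5*(T + 1/2) = 5*(1/2 + T) = 5/2 + 5*T)
u(L, o) = 1/(5/2 + 5*L + 5*o) (u(L, o) = 1/(5/2 + 5*(L + o)) = 1/(5/2 + (5*L + 5*o)) = 1/(5/2 + 5*L + 5*o))
-34316 - u(91, 30) = -34316 - 2/(5*(1 + 2*91 + 2*30)) = -34316 - 2/(5*(1 + 182 + 60)) = -34316 - 2/(5*243) = -34316 - 1*2/1215 = -34316 - 2/1215 = -41693942/1215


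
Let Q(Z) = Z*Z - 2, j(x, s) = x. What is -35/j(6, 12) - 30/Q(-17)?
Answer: -10225/1722 ≈ -5.9379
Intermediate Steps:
Q(Z) = -2 + Z² (Q(Z) = Z² - 2 = -2 + Z²)
-35/j(6, 12) - 30/Q(-17) = -35/6 - 30/(-2 + (-17)²) = -35*⅙ - 30/(-2 + 289) = -35/6 - 30/287 = -10225/1722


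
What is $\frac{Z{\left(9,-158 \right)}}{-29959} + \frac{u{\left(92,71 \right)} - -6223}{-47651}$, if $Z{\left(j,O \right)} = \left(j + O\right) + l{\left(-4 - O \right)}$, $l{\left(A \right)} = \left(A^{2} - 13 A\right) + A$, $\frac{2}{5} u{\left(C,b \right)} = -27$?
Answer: $- \frac{2438689387}{2855152618} \approx -0.85414$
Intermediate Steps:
$u{\left(C,b \right)} = - \frac{135}{2}$ ($u{\left(C,b \right)} = \frac{5}{2} \left(-27\right) = - \frac{135}{2}$)
$l{\left(A \right)} = A^{2} - 12 A$
$Z{\left(j,O \right)} = O + j + \left(-16 - O\right) \left(-4 - O\right)$ ($Z{\left(j,O \right)} = \left(j + O\right) + \left(-4 - O\right) \left(-12 - \left(4 + O\right)\right) = \left(O + j\right) + \left(-4 - O\right) \left(-16 - O\right) = \left(O + j\right) + \left(-16 - O\right) \left(-4 - O\right) = O + j + \left(-16 - O\right) \left(-4 - O\right)$)
$\frac{Z{\left(9,-158 \right)}}{-29959} + \frac{u{\left(92,71 \right)} - -6223}{-47651} = \frac{-158 + 9 + \left(4 - 158\right) \left(16 - 158\right)}{-29959} + \frac{- \frac{135}{2} - -6223}{-47651} = \left(-158 + 9 - -21868\right) \left(- \frac{1}{29959}\right) + \left(- \frac{135}{2} + 6223\right) \left(- \frac{1}{47651}\right) = \left(-158 + 9 + 21868\right) \left(- \frac{1}{29959}\right) + \frac{12311}{2} \left(- \frac{1}{47651}\right) = 21719 \left(- \frac{1}{29959}\right) - \frac{12311}{95302} = - \frac{21719}{29959} - \frac{12311}{95302} = - \frac{2438689387}{2855152618}$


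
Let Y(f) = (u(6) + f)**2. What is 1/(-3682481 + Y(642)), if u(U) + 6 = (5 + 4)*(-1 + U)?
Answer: -1/3218720 ≈ -3.1068e-7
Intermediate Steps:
u(U) = -15 + 9*U (u(U) = -6 + (5 + 4)*(-1 + U) = -6 + 9*(-1 + U) = -6 + (-9 + 9*U) = -15 + 9*U)
Y(f) = (39 + f)**2 (Y(f) = ((-15 + 9*6) + f)**2 = ((-15 + 54) + f)**2 = (39 + f)**2)
1/(-3682481 + Y(642)) = 1/(-3682481 + (39 + 642)**2) = 1/(-3682481 + 681**2) = 1/(-3682481 + 463761) = 1/(-3218720) = -1/3218720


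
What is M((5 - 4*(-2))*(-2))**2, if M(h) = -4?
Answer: 16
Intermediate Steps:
M((5 - 4*(-2))*(-2))**2 = (-4)**2 = 16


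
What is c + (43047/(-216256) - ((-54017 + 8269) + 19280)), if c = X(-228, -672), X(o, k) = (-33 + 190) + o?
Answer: 5708466585/216256 ≈ 26397.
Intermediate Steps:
X(o, k) = 157 + o
c = -71 (c = 157 - 228 = -71)
c + (43047/(-216256) - ((-54017 + 8269) + 19280)) = -71 + (43047/(-216256) - ((-54017 + 8269) + 19280)) = -71 + (43047*(-1/216256) - (-45748 + 19280)) = -71 + (-43047/216256 - 1*(-26468)) = -71 + (-43047/216256 + 26468) = -71 + 5723820761/216256 = 5708466585/216256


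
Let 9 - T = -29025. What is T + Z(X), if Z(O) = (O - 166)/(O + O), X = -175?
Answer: 10162241/350 ≈ 29035.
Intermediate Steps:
T = 29034 (T = 9 - 1*(-29025) = 9 + 29025 = 29034)
Z(O) = (-166 + O)/(2*O) (Z(O) = (-166 + O)/((2*O)) = (-166 + O)*(1/(2*O)) = (-166 + O)/(2*O))
T + Z(X) = 29034 + (½)*(-166 - 175)/(-175) = 29034 + (½)*(-1/175)*(-341) = 29034 + 341/350 = 10162241/350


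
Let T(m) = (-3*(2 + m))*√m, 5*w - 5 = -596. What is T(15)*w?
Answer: 30141*√15/5 ≈ 23347.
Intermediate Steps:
w = -591/5 (w = 1 + (⅕)*(-596) = 1 - 596/5 = -591/5 ≈ -118.20)
T(m) = √m*(-6 - 3*m) (T(m) = (-6 - 3*m)*√m = √m*(-6 - 3*m))
T(15)*w = (3*√15*(-2 - 1*15))*(-591/5) = (3*√15*(-2 - 15))*(-591/5) = (3*√15*(-17))*(-591/5) = -51*√15*(-591/5) = 30141*√15/5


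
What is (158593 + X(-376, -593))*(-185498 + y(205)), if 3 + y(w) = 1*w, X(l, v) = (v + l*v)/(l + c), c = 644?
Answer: -1979206750876/67 ≈ -2.9540e+10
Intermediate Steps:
X(l, v) = (v + l*v)/(644 + l) (X(l, v) = (v + l*v)/(l + 644) = (v + l*v)/(644 + l))
y(w) = -3 + w (y(w) = -3 + 1*w = -3 + w)
(158593 + X(-376, -593))*(-185498 + y(205)) = (158593 - 593*(1 - 376)/(644 - 376))*(-185498 + (-3 + 205)) = (158593 - 593*(-375)/268)*(-185498 + 202) = (158593 - 593*1/268*(-375))*(-185296) = (158593 + 222375/268)*(-185296) = (42725299/268)*(-185296) = -1979206750876/67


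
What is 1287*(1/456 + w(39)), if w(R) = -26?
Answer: -5085795/152 ≈ -33459.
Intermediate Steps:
1287*(1/456 + w(39)) = 1287*(1/456 - 26) = 1287*(-11855/456) = -5085795/152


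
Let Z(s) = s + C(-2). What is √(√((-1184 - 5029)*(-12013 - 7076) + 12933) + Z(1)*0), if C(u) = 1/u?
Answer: 3^(¾)*4393070^(¼) ≈ 104.36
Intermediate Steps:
C(u) = 1/u
Z(s) = -½ + s (Z(s) = s + 1/(-2) = s - ½ = -½ + s)
√(√((-1184 - 5029)*(-12013 - 7076) + 12933) + Z(1)*0) = √(√((-1184 - 5029)*(-12013 - 7076) + 12933) + (-½ + 1)*0) = √(√(-6213*(-19089) + 12933) + (½)*0) = √(√(118599957 + 12933) + 0) = √(√118612890 + 0) = √(3*√13179210 + 0) = √(3*√13179210) = 3^(¾)*4393070^(¼)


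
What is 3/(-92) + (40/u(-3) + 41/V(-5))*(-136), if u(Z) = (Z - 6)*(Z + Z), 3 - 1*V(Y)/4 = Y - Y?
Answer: -1404553/2484 ≈ -565.44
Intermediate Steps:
V(Y) = 12 (V(Y) = 12 - 4*(Y - Y) = 12 - 4*0 = 12 + 0 = 12)
u(Z) = 2*Z*(-6 + Z) (u(Z) = (-6 + Z)*(2*Z) = 2*Z*(-6 + Z))
3/(-92) + (40/u(-3) + 41/V(-5))*(-136) = 3/(-92) + (40/((2*(-3)*(-6 - 3))) + 41/12)*(-136) = 3*(-1/92) + (40/((2*(-3)*(-9))) + 41*(1/12))*(-136) = -3/92 + (40/54 + 41/12)*(-136) = -3/92 + (40*(1/54) + 41/12)*(-136) = -3/92 + (20/27 + 41/12)*(-136) = -3/92 + (449/108)*(-136) = -3/92 - 15266/27 = -1404553/2484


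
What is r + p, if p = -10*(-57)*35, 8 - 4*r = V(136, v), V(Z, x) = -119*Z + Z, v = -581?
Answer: 23964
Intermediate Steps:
V(Z, x) = -118*Z
r = 4014 (r = 2 - (-59)*136/2 = 2 - ¼*(-16048) = 2 + 4012 = 4014)
p = 19950 (p = 570*35 = 19950)
r + p = 4014 + 19950 = 23964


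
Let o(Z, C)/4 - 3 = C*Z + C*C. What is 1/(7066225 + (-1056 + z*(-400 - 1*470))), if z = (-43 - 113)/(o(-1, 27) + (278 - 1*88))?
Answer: 301/2126629441 ≈ 1.4154e-7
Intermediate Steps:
o(Z, C) = 12 + 4*C² + 4*C*Z (o(Z, C) = 12 + 4*(C*Z + C*C) = 12 + 4*(C*Z + C²) = 12 + 4*(C² + C*Z) = 12 + (4*C² + 4*C*Z) = 12 + 4*C² + 4*C*Z)
z = -78/1505 (z = (-43 - 113)/((12 + 4*27² + 4*27*(-1)) + (278 - 1*88)) = -156/((12 + 4*729 - 108) + (278 - 88)) = -156/((12 + 2916 - 108) + 190) = -156/(2820 + 190) = -156/3010 = -156*1/3010 = -78/1505 ≈ -0.051827)
1/(7066225 + (-1056 + z*(-400 - 1*470))) = 1/(7066225 + (-1056 - 78*(-400 - 1*470)/1505)) = 1/(7066225 + (-1056 - 78*(-400 - 470)/1505)) = 1/(7066225 + (-1056 - 78/1505*(-870))) = 1/(7066225 + (-1056 + 13572/301)) = 1/(7066225 - 304284/301) = 1/(2126629441/301) = 301/2126629441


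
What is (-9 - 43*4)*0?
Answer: 0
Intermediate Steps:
(-9 - 43*4)*0 = (-9 - 172)*0 = -181*0 = 0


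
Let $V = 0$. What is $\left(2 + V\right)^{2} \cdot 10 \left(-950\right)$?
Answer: $-38000$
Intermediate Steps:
$\left(2 + V\right)^{2} \cdot 10 \left(-950\right) = \left(2 + 0\right)^{2} \cdot 10 \left(-950\right) = 2^{2} \cdot 10 \left(-950\right) = 4 \cdot 10 \left(-950\right) = 40 \left(-950\right) = -38000$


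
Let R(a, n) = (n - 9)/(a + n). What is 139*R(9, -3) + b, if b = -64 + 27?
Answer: -315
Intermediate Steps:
b = -37
R(a, n) = (-9 + n)/(a + n)
139*R(9, -3) + b = 139*((-9 - 3)/(9 - 3)) - 37 = 139*(-12/6) - 37 = 139*((⅙)*(-12)) - 37 = 139*(-2) - 37 = -278 - 37 = -315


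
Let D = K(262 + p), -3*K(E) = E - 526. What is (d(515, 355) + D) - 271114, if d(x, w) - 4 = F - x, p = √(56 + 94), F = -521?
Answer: -272058 - 5*√6/3 ≈ -2.7206e+5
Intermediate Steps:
p = 5*√6 (p = √150 = 5*√6 ≈ 12.247)
d(x, w) = -517 - x (d(x, w) = 4 + (-521 - x) = -517 - x)
K(E) = 526/3 - E/3 (K(E) = -(E - 526)/3 = -(-526 + E)/3 = 526/3 - E/3)
D = 88 - 5*√6/3 (D = 526/3 - (262 + 5*√6)/3 = 526/3 + (-262/3 - 5*√6/3) = 88 - 5*√6/3 ≈ 83.917)
(d(515, 355) + D) - 271114 = ((-517 - 1*515) + (88 - 5*√6/3)) - 271114 = ((-517 - 515) + (88 - 5*√6/3)) - 271114 = (-1032 + (88 - 5*√6/3)) - 271114 = (-944 - 5*√6/3) - 271114 = -272058 - 5*√6/3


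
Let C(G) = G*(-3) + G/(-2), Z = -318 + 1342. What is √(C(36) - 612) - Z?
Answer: -1024 + 3*I*√82 ≈ -1024.0 + 27.166*I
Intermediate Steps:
Z = 1024
C(G) = -7*G/2 (C(G) = -3*G + G*(-½) = -3*G - G/2 = -7*G/2)
√(C(36) - 612) - Z = √(-7/2*36 - 612) - 1*1024 = √(-126 - 612) - 1024 = √(-738) - 1024 = 3*I*√82 - 1024 = -1024 + 3*I*√82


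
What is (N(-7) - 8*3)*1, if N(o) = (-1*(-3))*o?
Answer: -45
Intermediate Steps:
N(o) = 3*o
(N(-7) - 8*3)*1 = (3*(-7) - 8*3)*1 = (-21 - 24)*1 = -45*1 = -45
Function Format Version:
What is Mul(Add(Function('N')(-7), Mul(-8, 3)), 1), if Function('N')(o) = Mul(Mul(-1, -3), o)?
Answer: -45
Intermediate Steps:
Function('N')(o) = Mul(3, o)
Mul(Add(Function('N')(-7), Mul(-8, 3)), 1) = Mul(Add(Mul(3, -7), Mul(-8, 3)), 1) = Mul(Add(-21, -24), 1) = Mul(-45, 1) = -45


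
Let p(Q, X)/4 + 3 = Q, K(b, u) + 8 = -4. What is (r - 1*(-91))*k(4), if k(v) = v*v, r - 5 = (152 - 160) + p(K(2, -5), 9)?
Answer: 448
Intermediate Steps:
K(b, u) = -12 (K(b, u) = -8 - 4 = -12)
p(Q, X) = -12 + 4*Q
r = -63 (r = 5 + ((152 - 160) + (-12 + 4*(-12))) = 5 + (-8 + (-12 - 48)) = 5 + (-8 - 60) = 5 - 68 = -63)
k(v) = v**2
(r - 1*(-91))*k(4) = (-63 - 1*(-91))*4**2 = (-63 + 91)*16 = 28*16 = 448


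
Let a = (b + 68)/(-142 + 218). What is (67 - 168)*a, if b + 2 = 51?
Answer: -11817/76 ≈ -155.49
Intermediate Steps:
b = 49 (b = -2 + 51 = 49)
a = 117/76 (a = (49 + 68)/(-142 + 218) = 117/76 ≈ 1.5395)
(67 - 168)*a = (67 - 168)*(117/76) = -101*117/76 = -11817/76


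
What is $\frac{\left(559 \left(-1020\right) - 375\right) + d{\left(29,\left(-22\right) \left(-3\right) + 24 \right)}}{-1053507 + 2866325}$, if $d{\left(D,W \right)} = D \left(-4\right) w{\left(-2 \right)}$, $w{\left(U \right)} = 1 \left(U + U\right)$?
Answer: $- \frac{570091}{1812818} \approx -0.31448$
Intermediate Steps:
$w{\left(U \right)} = 2 U$ ($w{\left(U \right)} = 1 \cdot 2 U = 2 U$)
$d{\left(D,W \right)} = 16 D$ ($d{\left(D,W \right)} = D \left(-4\right) 2 \left(-2\right) = - 4 D \left(-4\right) = 16 D$)
$\frac{\left(559 \left(-1020\right) - 375\right) + d{\left(29,\left(-22\right) \left(-3\right) + 24 \right)}}{-1053507 + 2866325} = \frac{\left(559 \left(-1020\right) - 375\right) + 16 \cdot 29}{-1053507 + 2866325} = \frac{\left(-570180 - 375\right) + 464}{1812818} = \left(-570555 + 464\right) \frac{1}{1812818} = \left(-570091\right) \frac{1}{1812818} = - \frac{570091}{1812818}$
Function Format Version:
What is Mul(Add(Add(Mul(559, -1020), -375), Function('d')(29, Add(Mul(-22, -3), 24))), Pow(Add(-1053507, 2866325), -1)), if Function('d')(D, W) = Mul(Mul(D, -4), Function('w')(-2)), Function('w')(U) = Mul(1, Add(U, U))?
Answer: Rational(-570091, 1812818) ≈ -0.31448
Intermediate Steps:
Function('w')(U) = Mul(2, U) (Function('w')(U) = Mul(1, Mul(2, U)) = Mul(2, U))
Function('d')(D, W) = Mul(16, D) (Function('d')(D, W) = Mul(Mul(D, -4), Mul(2, -2)) = Mul(Mul(-4, D), -4) = Mul(16, D))
Mul(Add(Add(Mul(559, -1020), -375), Function('d')(29, Add(Mul(-22, -3), 24))), Pow(Add(-1053507, 2866325), -1)) = Mul(Add(Add(Mul(559, -1020), -375), Mul(16, 29)), Pow(Add(-1053507, 2866325), -1)) = Mul(Add(Add(-570180, -375), 464), Pow(1812818, -1)) = Mul(Add(-570555, 464), Rational(1, 1812818)) = Mul(-570091, Rational(1, 1812818)) = Rational(-570091, 1812818)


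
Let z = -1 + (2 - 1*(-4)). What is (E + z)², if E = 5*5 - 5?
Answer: 625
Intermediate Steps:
z = 5 (z = -1 + (2 + 4) = -1 + 6 = 5)
E = 20 (E = 25 - 5 = 20)
(E + z)² = (20 + 5)² = 25² = 625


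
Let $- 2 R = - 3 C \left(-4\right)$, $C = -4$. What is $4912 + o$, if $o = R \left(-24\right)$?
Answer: $4336$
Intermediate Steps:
$R = 24$ ($R = - \frac{\left(-3\right) \left(-4\right) \left(-4\right)}{2} = - \frac{12 \left(-4\right)}{2} = \left(- \frac{1}{2}\right) \left(-48\right) = 24$)
$o = -576$ ($o = 24 \left(-24\right) = -576$)
$4912 + o = 4912 - 576 = 4336$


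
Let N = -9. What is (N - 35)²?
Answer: 1936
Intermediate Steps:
(N - 35)² = (-9 - 35)² = (-44)² = 1936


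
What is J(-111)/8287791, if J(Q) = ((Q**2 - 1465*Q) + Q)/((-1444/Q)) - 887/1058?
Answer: 10264908761/6330844637916 ≈ 0.0016214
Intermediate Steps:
J(Q) = -887/1058 - Q*(Q**2 - 1464*Q)/1444 (J(Q) = (Q**2 - 1464*Q)*(-Q/1444) - 887*1/1058 = -Q*(Q**2 - 1464*Q)/1444 - 887/1058 = -887/1058 - Q*(Q**2 - 1464*Q)/1444)
J(-111)/8287791 = (-887/1058 - 1/1444*(-111)**3 + (366/361)*(-111)**2)/8287791 = (-887/1058 - 1/1444*(-1367631) + (366/361)*12321)*(1/8287791) = (-887/1058 + 1367631/1444 + 4509486/361)*(1/8287791) = (10264908761/763876)*(1/8287791) = 10264908761/6330844637916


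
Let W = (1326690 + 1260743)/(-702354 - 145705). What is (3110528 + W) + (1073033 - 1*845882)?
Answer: 2830546127628/848059 ≈ 3.3377e+6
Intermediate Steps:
W = -2587433/848059 (W = 2587433/(-848059) = 2587433*(-1/848059) = -2587433/848059 ≈ -3.0510)
(3110528 + W) + (1073033 - 1*845882) = (3110528 - 2587433/848059) + (1073033 - 1*845882) = 2637908677719/848059 + (1073033 - 845882) = 2637908677719/848059 + 227151 = 2830546127628/848059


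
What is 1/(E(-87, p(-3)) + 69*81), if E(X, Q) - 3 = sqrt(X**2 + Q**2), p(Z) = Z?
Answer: 932/5210481 - sqrt(842)/10420962 ≈ 0.00017609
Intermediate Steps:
E(X, Q) = 3 + sqrt(Q**2 + X**2) (E(X, Q) = 3 + sqrt(X**2 + Q**2) = 3 + sqrt(Q**2 + X**2))
1/(E(-87, p(-3)) + 69*81) = 1/((3 + sqrt((-3)**2 + (-87)**2)) + 69*81) = 1/((3 + sqrt(9 + 7569)) + 5589) = 1/((3 + sqrt(7578)) + 5589) = 1/((3 + 3*sqrt(842)) + 5589) = 1/(5592 + 3*sqrt(842))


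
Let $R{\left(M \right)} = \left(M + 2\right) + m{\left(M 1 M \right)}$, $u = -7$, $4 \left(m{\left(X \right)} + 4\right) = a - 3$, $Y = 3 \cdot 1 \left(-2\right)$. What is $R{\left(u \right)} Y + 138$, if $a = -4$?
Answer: $\frac{405}{2} \approx 202.5$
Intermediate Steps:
$Y = -6$ ($Y = 3 \left(-2\right) = -6$)
$m{\left(X \right)} = - \frac{23}{4}$ ($m{\left(X \right)} = -4 + \frac{-4 - 3}{4} = -4 + \frac{1}{4} \left(-7\right) = -4 - \frac{7}{4} = - \frac{23}{4}$)
$R{\left(M \right)} = - \frac{15}{4} + M$ ($R{\left(M \right)} = \left(M + 2\right) - \frac{23}{4} = \left(2 + M\right) - \frac{23}{4} = - \frac{15}{4} + M$)
$R{\left(u \right)} Y + 138 = \left(- \frac{15}{4} - 7\right) \left(-6\right) + 138 = \left(- \frac{43}{4}\right) \left(-6\right) + 138 = \frac{129}{2} + 138 = \frac{405}{2}$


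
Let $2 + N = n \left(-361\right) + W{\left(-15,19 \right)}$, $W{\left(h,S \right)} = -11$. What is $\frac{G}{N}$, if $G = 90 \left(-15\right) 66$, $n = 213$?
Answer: $\frac{44550}{38453} \approx 1.1586$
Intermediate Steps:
$N = -76906$ ($N = -2 + \left(213 \left(-361\right) - 11\right) = -2 - 76904 = -76906$)
$G = -89100$ ($G = \left(-1350\right) 66 = -89100$)
$\frac{G}{N} = - \frac{89100}{-76906} = \left(-89100\right) \left(- \frac{1}{76906}\right) = \frac{44550}{38453}$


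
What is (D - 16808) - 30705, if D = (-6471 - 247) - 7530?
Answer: -61761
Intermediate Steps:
D = -14248 (D = -6718 - 7530 = -14248)
(D - 16808) - 30705 = (-14248 - 16808) - 30705 = -31056 - 30705 = -61761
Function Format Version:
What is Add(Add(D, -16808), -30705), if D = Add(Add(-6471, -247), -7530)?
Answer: -61761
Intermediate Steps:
D = -14248 (D = Add(-6718, -7530) = -14248)
Add(Add(D, -16808), -30705) = Add(Add(-14248, -16808), -30705) = Add(-31056, -30705) = -61761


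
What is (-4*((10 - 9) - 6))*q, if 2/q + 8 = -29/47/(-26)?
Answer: -48880/9747 ≈ -5.0149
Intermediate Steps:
q = -2444/9747 (q = 2/(-8 - 29/47/(-26)) = 2/(-8 - 29*1/47*(-1/26)) = 2/(-8 - 29/47*(-1/26)) = 2/(-8 + 29/1222) = 2/(-9747/1222) = 2*(-1222/9747) = -2444/9747 ≈ -0.25074)
(-4*((10 - 9) - 6))*q = -4*((10 - 9) - 6)*(-2444/9747) = -4*(1 - 6)*(-2444/9747) = -4*(-5)*(-2444/9747) = 20*(-2444/9747) = -48880/9747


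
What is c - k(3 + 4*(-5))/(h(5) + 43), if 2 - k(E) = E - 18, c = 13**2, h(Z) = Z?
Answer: 8075/48 ≈ 168.23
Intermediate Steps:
c = 169
k(E) = 20 - E (k(E) = 2 - (E - 18) = 2 - (-18 + E) = 2 + (18 - E) = 20 - E)
c - k(3 + 4*(-5))/(h(5) + 43) = 169 - (20 - (3 + 4*(-5)))/(5 + 43) = 169 - (20 - (3 - 20))/48 = 169 - (20 - 1*(-17))/48 = 169 - (20 + 17)/48 = 169 - 37/48 = 8075/48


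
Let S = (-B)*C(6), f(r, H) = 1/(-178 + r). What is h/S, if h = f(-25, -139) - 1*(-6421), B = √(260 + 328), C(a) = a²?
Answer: -651731*√3/153468 ≈ -7.3555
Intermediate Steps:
B = 14*√3 (B = √588 = 14*√3 ≈ 24.249)
h = 1303462/203 (h = 1/(-178 - 25) - 1*(-6421) = 1/(-203) + 6421 = -1/203 + 6421 = 1303462/203 ≈ 6421.0)
S = -504*√3 (S = -14*√3*6² = -14*√3*36 = -504*√3 ≈ -872.95)
h/S = 1303462/(203*((-504*√3))) = 1303462*(-√3/1512)/203 = -651731*√3/153468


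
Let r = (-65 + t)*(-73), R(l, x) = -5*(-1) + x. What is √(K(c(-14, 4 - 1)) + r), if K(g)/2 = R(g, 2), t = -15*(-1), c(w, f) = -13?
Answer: 4*√229 ≈ 60.531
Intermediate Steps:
t = 15
R(l, x) = 5 + x
K(g) = 14 (K(g) = 2*(5 + 2) = 2*7 = 14)
r = 3650 (r = (-65 + 15)*(-73) = -50*(-73) = 3650)
√(K(c(-14, 4 - 1)) + r) = √(14 + 3650) = √3664 = 4*√229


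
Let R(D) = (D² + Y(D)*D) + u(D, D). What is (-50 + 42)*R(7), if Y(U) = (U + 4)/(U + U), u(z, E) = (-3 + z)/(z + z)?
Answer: -3068/7 ≈ -438.29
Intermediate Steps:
u(z, E) = (-3 + z)/(2*z) (u(z, E) = (-3 + z)/((2*z)) = (-3 + z)*(1/(2*z)) = (-3 + z)/(2*z))
Y(U) = (4 + U)/(2*U) (Y(U) = (4 + U)/((2*U)) = (4 + U)*(1/(2*U)) = (4 + U)/(2*U))
R(D) = 2 + D² + D/2 + (-3 + D)/(2*D) (R(D) = (D² + ((4 + D)/(2*D))*D) + (-3 + D)/(2*D) = (D² + (2 + D/2)) + (-3 + D)/(2*D) = (2 + D² + D/2) + (-3 + D)/(2*D) = 2 + D² + D/2 + (-3 + D)/(2*D))
(-50 + 42)*R(7) = (-50 + 42)*(5/2 + 7² + (½)*7 - 3/2/7) = -8*(5/2 + 49 + 7/2 - 3/2*⅐) = -8*(5/2 + 49 + 7/2 - 3/14) = -8*767/14 = -3068/7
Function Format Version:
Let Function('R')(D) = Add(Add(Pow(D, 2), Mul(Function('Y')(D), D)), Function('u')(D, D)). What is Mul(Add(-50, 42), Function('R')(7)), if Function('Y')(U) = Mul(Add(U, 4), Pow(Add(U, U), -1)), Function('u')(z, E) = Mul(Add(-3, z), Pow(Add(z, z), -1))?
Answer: Rational(-3068, 7) ≈ -438.29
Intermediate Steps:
Function('u')(z, E) = Mul(Rational(1, 2), Pow(z, -1), Add(-3, z)) (Function('u')(z, E) = Mul(Add(-3, z), Pow(Mul(2, z), -1)) = Mul(Add(-3, z), Mul(Rational(1, 2), Pow(z, -1))) = Mul(Rational(1, 2), Pow(z, -1), Add(-3, z)))
Function('Y')(U) = Mul(Rational(1, 2), Pow(U, -1), Add(4, U)) (Function('Y')(U) = Mul(Add(4, U), Pow(Mul(2, U), -1)) = Mul(Add(4, U), Mul(Rational(1, 2), Pow(U, -1))) = Mul(Rational(1, 2), Pow(U, -1), Add(4, U)))
Function('R')(D) = Add(2, Pow(D, 2), Mul(Rational(1, 2), D), Mul(Rational(1, 2), Pow(D, -1), Add(-3, D))) (Function('R')(D) = Add(Add(Pow(D, 2), Mul(Mul(Rational(1, 2), Pow(D, -1), Add(4, D)), D)), Mul(Rational(1, 2), Pow(D, -1), Add(-3, D))) = Add(Add(Pow(D, 2), Add(2, Mul(Rational(1, 2), D))), Mul(Rational(1, 2), Pow(D, -1), Add(-3, D))) = Add(Add(2, Pow(D, 2), Mul(Rational(1, 2), D)), Mul(Rational(1, 2), Pow(D, -1), Add(-3, D))) = Add(2, Pow(D, 2), Mul(Rational(1, 2), D), Mul(Rational(1, 2), Pow(D, -1), Add(-3, D))))
Mul(Add(-50, 42), Function('R')(7)) = Mul(Add(-50, 42), Add(Rational(5, 2), Pow(7, 2), Mul(Rational(1, 2), 7), Mul(Rational(-3, 2), Pow(7, -1)))) = Mul(-8, Add(Rational(5, 2), 49, Rational(7, 2), Mul(Rational(-3, 2), Rational(1, 7)))) = Mul(-8, Add(Rational(5, 2), 49, Rational(7, 2), Rational(-3, 14))) = Mul(-8, Rational(767, 14)) = Rational(-3068, 7)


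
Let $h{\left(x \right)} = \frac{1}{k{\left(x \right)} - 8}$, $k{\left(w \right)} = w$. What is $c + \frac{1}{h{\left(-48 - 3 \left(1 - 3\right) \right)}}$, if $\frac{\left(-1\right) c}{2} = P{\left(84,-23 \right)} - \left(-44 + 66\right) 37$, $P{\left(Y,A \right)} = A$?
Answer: $1624$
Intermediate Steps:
$h{\left(x \right)} = \frac{1}{-8 + x}$ ($h{\left(x \right)} = \frac{1}{x - 8} = \frac{1}{-8 + x}$)
$c = 1674$ ($c = - 2 \left(-23 - \left(-44 + 66\right) 37\right) = - 2 \left(-23 - 22 \cdot 37\right) = - 2 \left(-23 - 814\right) = \left(-2\right) \left(-837\right) = 1674$)
$c + \frac{1}{h{\left(-48 - 3 \left(1 - 3\right) \right)}} = 1674 + \frac{1}{\frac{1}{-8 - \left(48 + 3 \left(1 - 3\right)\right)}} = 1674 + \frac{1}{\frac{1}{-8 - 42}} = 1674 + \frac{1}{\frac{1}{-50}} = 1674 + \frac{1}{- \frac{1}{50}} = 1674 - 50 = 1624$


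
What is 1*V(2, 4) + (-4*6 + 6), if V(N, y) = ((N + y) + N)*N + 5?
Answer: 3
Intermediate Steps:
V(N, y) = 5 + N*(y + 2*N) (V(N, y) = (y + 2*N)*N + 5 = N*(y + 2*N) + 5 = 5 + N*(y + 2*N))
1*V(2, 4) + (-4*6 + 6) = 1*(5 + 2*2² + 2*4) + (-4*6 + 6) = 1*(5 + 2*4 + 8) + (-24 + 6) = 1*(5 + 8 + 8) - 18 = 1*21 - 18 = 21 - 18 = 3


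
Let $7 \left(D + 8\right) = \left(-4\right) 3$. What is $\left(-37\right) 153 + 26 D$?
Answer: $- \frac{41395}{7} \approx -5913.6$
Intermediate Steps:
$D = - \frac{68}{7}$ ($D = -8 + \frac{\left(-4\right) 3}{7} = -8 + \frac{1}{7} \left(-12\right) = -8 - \frac{12}{7} = - \frac{68}{7} \approx -9.7143$)
$\left(-37\right) 153 + 26 D = \left(-37\right) 153 + 26 \left(- \frac{68}{7}\right) = -5661 - \frac{1768}{7} = - \frac{41395}{7}$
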